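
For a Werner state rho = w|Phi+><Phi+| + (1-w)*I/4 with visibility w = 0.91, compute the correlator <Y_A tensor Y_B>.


|Phi+> = (|00> + |11>)/sqrt(2)
For the pure Bell state, <Y_A Y_B> = -1 (Bell-state Pauli correlator).
The maximally-mixed part I/4 has tr(I/4 * P tensor P) = 0 for any traceless Pauli P.
So <Y_A Y_B>_rho = w * (-1) + (1 - w) * 0
= 0.91 * (-1)
= -0.9100

-0.9100


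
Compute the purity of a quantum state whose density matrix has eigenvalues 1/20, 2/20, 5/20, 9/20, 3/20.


tr(rho^2) = sum of eigenvalues squared
= (1/20)^2 + (2/20)^2 + (5/20)^2 + (9/20)^2 + (3/20)^2
= (1 + 4 + 25 + 81 + 9) / 400
= 120/400
= 0.3000

0.3000


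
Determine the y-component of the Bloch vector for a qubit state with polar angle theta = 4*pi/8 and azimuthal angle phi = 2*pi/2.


theta = 1.5708, phi = 3.1416
r_y = sin(theta)*sin(phi) = 1.0000 * 0.0000
r_y = 0.0000

0.0000


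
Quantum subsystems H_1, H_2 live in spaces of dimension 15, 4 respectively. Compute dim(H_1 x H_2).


dim(H_1 x H_2) = 15 * 4
= 60

60


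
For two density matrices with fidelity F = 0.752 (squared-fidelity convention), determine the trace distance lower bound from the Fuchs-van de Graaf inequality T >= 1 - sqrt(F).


Fuchs-van de Graaf (squared-fidelity convention): 1 - sqrt(F) <= T <= sqrt(1 - F).
Lower bound: T >= 1 - sqrt(F)
sqrt(F) = sqrt(0.752) = 0.8672
T >= 1 - 0.8672
T >= 0.1328

0.1328


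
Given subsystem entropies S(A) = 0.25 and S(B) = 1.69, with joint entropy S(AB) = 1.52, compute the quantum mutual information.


I(A:B) = S(A) + S(B) - S(AB)
= 0.25 + 1.69 - 1.52
= 0.4200

0.4200


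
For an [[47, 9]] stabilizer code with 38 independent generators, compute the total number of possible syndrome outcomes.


Each stabilizer generator gives a binary (+1 or -1) measurement outcome.
With 38 independent generators:
Total syndromes = 2^38
= 274877906944

274877906944


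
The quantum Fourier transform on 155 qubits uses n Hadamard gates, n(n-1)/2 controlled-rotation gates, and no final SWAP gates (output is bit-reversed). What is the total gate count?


Hadamard gates: 155
Controlled rotations: n*(n-1)/2 = 155*154/2 = 11935
SWAP gates: 0 (omitted)
Total = 155 + 11935
= 12090

12090


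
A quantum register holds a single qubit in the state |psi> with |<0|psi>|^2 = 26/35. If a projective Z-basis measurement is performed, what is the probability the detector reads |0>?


|alpha|^2 = 26/35 = 0.7429
|beta|^2 = 1 - 26/35 = 9/35 = 0.2571
P(|0>) = |alpha|^2 = 0.7429

0.7429


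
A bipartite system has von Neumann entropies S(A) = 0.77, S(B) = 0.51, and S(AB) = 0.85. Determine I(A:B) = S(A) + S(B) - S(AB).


I(A:B) = S(A) + S(B) - S(AB)
= 0.77 + 0.51 - 0.85
= 0.4300

0.4300


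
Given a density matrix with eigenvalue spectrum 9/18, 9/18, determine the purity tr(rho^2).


tr(rho^2) = sum of eigenvalues squared
= (9/18)^2 + (9/18)^2
= (81 + 81) / 324
= 162/324
= 0.5000

0.5000


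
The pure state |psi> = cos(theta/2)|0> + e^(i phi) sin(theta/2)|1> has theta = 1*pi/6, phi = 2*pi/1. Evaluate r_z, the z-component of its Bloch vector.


theta = 0.5236, phi = 6.2832
r_z = cos(theta) = 0.8660

0.8660


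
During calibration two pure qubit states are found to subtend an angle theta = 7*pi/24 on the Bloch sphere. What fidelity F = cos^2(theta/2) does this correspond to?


For states separated by angle theta on Bloch sphere:
F = cos^2(theta/2)
theta = 7*pi/24 = 0.9163
theta/2 = 0.4581
cos(theta/2) = 0.8969
F = 0.8044

0.8044


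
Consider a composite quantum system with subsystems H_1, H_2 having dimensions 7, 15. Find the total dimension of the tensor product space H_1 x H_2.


dim(H_1 x H_2) = 7 * 15
= 105

105


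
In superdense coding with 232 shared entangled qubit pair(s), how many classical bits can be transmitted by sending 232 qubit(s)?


Superdense coding allows 2 classical bits per shared entangled pair.
232 pair(s) -> 2 * 232 = 464 classical bits

464


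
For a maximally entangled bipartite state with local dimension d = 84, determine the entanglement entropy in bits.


For a maximally entangled state in d x d:
S = log2(d) = log2(84)
= 6.3923

6.3923


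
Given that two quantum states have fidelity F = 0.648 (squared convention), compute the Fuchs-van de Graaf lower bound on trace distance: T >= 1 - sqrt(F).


Fuchs-van de Graaf (squared-fidelity convention): 1 - sqrt(F) <= T <= sqrt(1 - F).
Lower bound: T >= 1 - sqrt(F)
sqrt(F) = sqrt(0.648) = 0.8050
T >= 1 - 0.8050
T >= 0.1950

0.1950


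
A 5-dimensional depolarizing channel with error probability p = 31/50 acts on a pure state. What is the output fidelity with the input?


F = (1-p) + p/d
= (1 - 0.6200) + 0.6200/5
= 0.3800 + 0.1240
= 0.5040

0.5040


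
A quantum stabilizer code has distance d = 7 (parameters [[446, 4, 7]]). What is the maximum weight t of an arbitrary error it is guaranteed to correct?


Code parameters: [[446, 4, 7]], distance d = 7.
Number of correctable errors = floor((d-1)/2)
= floor((7 - 1)/2)
= floor(6/2)
= 3

3


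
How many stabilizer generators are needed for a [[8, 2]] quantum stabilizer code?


For an [[n,k]] stabilizer code:
Number of stabilizer generators = n - k
= 8 - 2
= 6

6


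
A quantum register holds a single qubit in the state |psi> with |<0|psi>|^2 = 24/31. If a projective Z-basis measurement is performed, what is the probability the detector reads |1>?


|alpha|^2 = 24/31 = 0.7742
|beta|^2 = 1 - 24/31 = 7/31 = 0.2258
P(|1>) = |beta|^2 = 0.2258

0.2258


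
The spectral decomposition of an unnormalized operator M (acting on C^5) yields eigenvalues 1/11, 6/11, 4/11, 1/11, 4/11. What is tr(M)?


tr(M) = sum of eigenvalues
= 1/11 + 6/11 + 4/11 + 1/11 + 4/11
= 16/11
= 1.4545

1.4545


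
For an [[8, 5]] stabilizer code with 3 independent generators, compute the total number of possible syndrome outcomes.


Each stabilizer generator gives a binary (+1 or -1) measurement outcome.
With 3 independent generators:
Total syndromes = 2^3
= 8

8


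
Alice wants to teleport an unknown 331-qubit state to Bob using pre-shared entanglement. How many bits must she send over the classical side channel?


Quantum teleportation requires 2 classical bits per qubit teleported.
331 qubit(s) -> 2 * 331 = 662 classical bits

662


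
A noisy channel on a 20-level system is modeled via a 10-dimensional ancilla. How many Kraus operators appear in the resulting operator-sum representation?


Tracing out the environment in an orthonormal basis {|i>_E} gives Kraus operators K_i = <i|_E U |0>_E.
Number of Kraus operators = dim(H_env) = d_env
= 10

10


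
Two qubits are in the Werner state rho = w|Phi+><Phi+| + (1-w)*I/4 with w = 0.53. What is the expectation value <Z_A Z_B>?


|Phi+> = (|00> + |11>)/sqrt(2)
For the pure Bell state, <Z_A Z_B> = +1 (Bell-state Pauli correlator).
The maximally-mixed part I/4 has tr(I/4 * P tensor P) = 0 for any traceless Pauli P.
So <Z_A Z_B>_rho = w * (+1) + (1 - w) * 0
= 0.53 * (+1)
= 0.5300

0.5300


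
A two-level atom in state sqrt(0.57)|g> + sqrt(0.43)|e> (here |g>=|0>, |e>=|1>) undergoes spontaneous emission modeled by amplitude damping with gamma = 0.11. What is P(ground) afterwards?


For amplitude damping with parameter gamma on state sqrt(a)|0> + sqrt(b)|1>:
alpha^2 = 0.57, beta^2 = 0.43
P(|0>) = alpha^2 + gamma * beta^2
= 0.57 + 0.11 * 0.43
= 0.57 + 0.0473
= 0.6173

0.6173


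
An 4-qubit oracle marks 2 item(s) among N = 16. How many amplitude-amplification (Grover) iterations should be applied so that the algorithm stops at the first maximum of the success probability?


After j Grover iterations the success probability is P(j) = sin^2((2j+1)*theta), where sin(theta) = sqrt(k/N).
N = 2^4 = 16, k = 2
sin(theta) = sqrt(k/N) = 0.3535533906
theta = arcsin(sqrt(k/N)) = 0.3613671239 rad
P(j) reaches its first maximum when (2j+1)*theta is as close as possible to pi/2, i.e. j = round(pi/(4*theta) - 1/2).
pi/(4*theta) - 1/2 = 1.6734
(For comparison, the common estimate pi/4 * sqrt(N/k) = 2.2214; the exact maximiser is used here.)
Optimal iterations = 2

2


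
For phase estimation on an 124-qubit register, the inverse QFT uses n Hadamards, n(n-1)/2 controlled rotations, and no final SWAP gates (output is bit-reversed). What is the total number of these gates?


Hadamard gates: 124
Controlled rotations: n*(n-1)/2 = 124*123/2 = 7626
SWAP gates: 0 (omitted)
Total = 124 + 7626
= 7750

7750


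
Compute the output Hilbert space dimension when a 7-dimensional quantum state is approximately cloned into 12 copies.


Output space = H^(tensor 12) where dim(H) = 7
dim = 7^12
= 49 (after 2 factors)
= 343 (after 3 factors)
= 2401 (after 4 factors)
= 16807 (after 5 factors)
= 117649 (after 6 factors)
= 823543 (after 7 factors)
= 5764801 (after 8 factors)
= 40353607 (after 9 factors)
= 282475249 (after 10 factors)
= 1977326743 (after 11 factors)
= 13841287201 (after 12 factors)
= 13841287201

13841287201


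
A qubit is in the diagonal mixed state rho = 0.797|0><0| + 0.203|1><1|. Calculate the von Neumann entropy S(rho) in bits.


S = -p*log2(p) - (1-p)*log2(1-p)
p = 0.7970, 1-p = 0.2030
= -0.7970 * log2(0.7970) - 0.2030 * log2(0.2030)
= -(-0.2609) - (-0.4670)
= 0.7279

0.7279


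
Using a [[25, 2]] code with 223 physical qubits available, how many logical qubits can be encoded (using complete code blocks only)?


Each code block uses 25 physical qubits for 2 logical qubit(s).
Number of complete blocks = floor(223 / 25) = 8
Logical qubits = 8 * 2
= 16

16


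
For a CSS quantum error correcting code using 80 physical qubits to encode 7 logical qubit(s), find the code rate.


Code rate R = k/n
= 7/80
= 0.0875

0.0875


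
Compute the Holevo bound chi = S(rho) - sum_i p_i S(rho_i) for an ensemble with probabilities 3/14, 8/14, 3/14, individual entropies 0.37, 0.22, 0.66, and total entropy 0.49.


chi = S(rho) - sum_i p_i * S(rho_i)
Weighted entropy = 3/14 * 0.37 + 8/14 * 0.22 + 3/14 * 0.66
= 0.3464
chi = 0.49 - 0.3464
= 0.1436

0.1436


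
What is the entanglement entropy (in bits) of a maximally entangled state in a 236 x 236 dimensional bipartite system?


For a maximally entangled state in d x d:
S = log2(d) = log2(236)
= 7.8826

7.8826


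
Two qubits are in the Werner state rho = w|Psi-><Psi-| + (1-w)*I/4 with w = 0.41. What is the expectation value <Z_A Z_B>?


|Psi-> = (|01> - |10>)/sqrt(2)
For the pure Bell state, <Z_A Z_B> = -1 (Bell-state Pauli correlator).
The maximally-mixed part I/4 has tr(I/4 * P tensor P) = 0 for any traceless Pauli P.
So <Z_A Z_B>_rho = w * (-1) + (1 - w) * 0
= 0.41 * (-1)
= -0.4100

-0.4100


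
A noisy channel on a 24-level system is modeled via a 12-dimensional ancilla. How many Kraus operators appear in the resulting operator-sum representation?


Tracing out the environment in an orthonormal basis {|i>_E} gives Kraus operators K_i = <i|_E U |0>_E.
Number of Kraus operators = dim(H_env) = d_env
= 12

12


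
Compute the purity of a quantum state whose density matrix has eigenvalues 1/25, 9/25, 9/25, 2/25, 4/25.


tr(rho^2) = sum of eigenvalues squared
= (1/25)^2 + (9/25)^2 + (9/25)^2 + (2/25)^2 + (4/25)^2
= (1 + 81 + 81 + 4 + 16) / 625
= 183/625
= 0.2928

0.2928


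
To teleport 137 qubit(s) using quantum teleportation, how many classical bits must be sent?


Quantum teleportation requires 2 classical bits per qubit teleported.
137 qubit(s) -> 2 * 137 = 274 classical bits

274


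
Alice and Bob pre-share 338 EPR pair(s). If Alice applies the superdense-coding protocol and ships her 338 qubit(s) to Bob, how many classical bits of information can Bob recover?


Superdense coding allows 2 classical bits per shared entangled pair.
338 pair(s) -> 2 * 338 = 676 classical bits

676


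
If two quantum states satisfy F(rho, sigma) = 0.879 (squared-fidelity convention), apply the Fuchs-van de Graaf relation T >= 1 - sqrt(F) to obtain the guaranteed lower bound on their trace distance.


Fuchs-van de Graaf (squared-fidelity convention): 1 - sqrt(F) <= T <= sqrt(1 - F).
Lower bound: T >= 1 - sqrt(F)
sqrt(F) = sqrt(0.879) = 0.9375
T >= 1 - 0.9375
T >= 0.0625

0.0625


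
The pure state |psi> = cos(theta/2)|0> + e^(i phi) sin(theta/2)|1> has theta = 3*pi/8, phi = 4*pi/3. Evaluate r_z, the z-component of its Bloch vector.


theta = 1.1781, phi = 4.1888
r_z = cos(theta) = 0.3827

0.3827


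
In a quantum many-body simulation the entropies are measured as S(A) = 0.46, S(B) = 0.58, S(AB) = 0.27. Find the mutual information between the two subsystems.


I(A:B) = S(A) + S(B) - S(AB)
= 0.46 + 0.58 - 0.27
= 0.7700

0.7700


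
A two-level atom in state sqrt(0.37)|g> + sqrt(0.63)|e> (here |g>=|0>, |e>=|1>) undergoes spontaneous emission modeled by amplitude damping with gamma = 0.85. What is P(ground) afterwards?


For amplitude damping with parameter gamma on state sqrt(a)|0> + sqrt(b)|1>:
alpha^2 = 0.37, beta^2 = 0.63
P(|0>) = alpha^2 + gamma * beta^2
= 0.37 + 0.85 * 0.63
= 0.37 + 0.5355
= 0.9055

0.9055


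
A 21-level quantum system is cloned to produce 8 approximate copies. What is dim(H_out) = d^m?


Output space = H^(tensor 8) where dim(H) = 21
dim = 21^8
= 441 (after 2 factors)
= 9261 (after 3 factors)
= 194481 (after 4 factors)
= 4084101 (after 5 factors)
= 85766121 (after 6 factors)
= 1801088541 (after 7 factors)
= 37822859361 (after 8 factors)
= 37822859361

37822859361


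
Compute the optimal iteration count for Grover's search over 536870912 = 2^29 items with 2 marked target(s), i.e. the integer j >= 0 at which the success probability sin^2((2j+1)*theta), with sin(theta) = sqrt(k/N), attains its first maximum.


After j Grover iterations the success probability is P(j) = sin^2((2j+1)*theta), where sin(theta) = sqrt(k/N).
N = 2^29 = 536870912, k = 2
sin(theta) = sqrt(k/N) = 6.103515625e-05
theta = arcsin(sqrt(k/N)) = 6.103515629e-05 rad
P(j) reaches its first maximum when (2j+1)*theta is as close as possible to pi/2, i.e. j = round(pi/(4*theta) - 1/2).
pi/(4*theta) - 1/2 = 12867.4635
(For comparison, the common estimate pi/4 * sqrt(N/k) = 12867.9635; the exact maximiser is used here.)
Optimal iterations = 12867

12867


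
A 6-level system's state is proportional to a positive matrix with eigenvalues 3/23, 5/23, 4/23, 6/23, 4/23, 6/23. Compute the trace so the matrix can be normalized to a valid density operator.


tr(M) = sum of eigenvalues
= 3/23 + 5/23 + 4/23 + 6/23 + 4/23 + 6/23
= 28/23
= 1.2174

1.2174


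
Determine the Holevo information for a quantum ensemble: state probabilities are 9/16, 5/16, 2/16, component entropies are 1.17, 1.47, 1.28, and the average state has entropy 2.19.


chi = S(rho) - sum_i p_i * S(rho_i)
Weighted entropy = 9/16 * 1.17 + 5/16 * 1.47 + 2/16 * 1.28
= 1.2775
chi = 2.19 - 1.2775
= 0.9125

0.9125


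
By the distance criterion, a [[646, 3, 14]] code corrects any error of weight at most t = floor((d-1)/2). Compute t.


Code parameters: [[646, 3, 14]], distance d = 14.
Number of correctable errors = floor((d-1)/2)
= floor((14 - 1)/2)
= floor(13/2)
= 6

6


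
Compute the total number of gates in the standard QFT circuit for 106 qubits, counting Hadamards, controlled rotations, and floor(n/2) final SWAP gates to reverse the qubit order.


Hadamard gates: 106
Controlled rotations: n*(n-1)/2 = 106*105/2 = 5565
SWAP gates: floor(n/2) = floor(106/2) = 53
Total = 106 + 5565 + 53
= 5724

5724


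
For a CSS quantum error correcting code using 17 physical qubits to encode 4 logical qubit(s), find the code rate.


Code rate R = k/n
= 4/17
= 0.2353

0.2353


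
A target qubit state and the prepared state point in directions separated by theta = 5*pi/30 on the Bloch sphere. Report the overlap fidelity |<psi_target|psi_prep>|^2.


For states separated by angle theta on Bloch sphere:
F = cos^2(theta/2)
theta = 5*pi/30 = 0.5236
theta/2 = 0.2618
cos(theta/2) = 0.9659
F = 0.9330

0.9330


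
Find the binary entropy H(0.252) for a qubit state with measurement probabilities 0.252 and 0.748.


S = -p*log2(p) - (1-p)*log2(1-p)
p = 0.2520, 1-p = 0.7480
= -0.2520 * log2(0.2520) - 0.7480 * log2(0.7480)
= -(-0.5011) - (-0.3133)
= 0.8144

0.8144


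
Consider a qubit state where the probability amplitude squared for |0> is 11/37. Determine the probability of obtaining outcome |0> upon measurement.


|alpha|^2 = 11/37 = 0.2973
|beta|^2 = 1 - 11/37 = 26/37 = 0.7027
P(|0>) = |alpha|^2 = 0.2973

0.2973


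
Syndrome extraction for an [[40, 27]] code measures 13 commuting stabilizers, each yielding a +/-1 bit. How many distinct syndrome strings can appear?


Each stabilizer generator gives a binary (+1 or -1) measurement outcome.
With 13 independent generators:
Total syndromes = 2^13
= 8192

8192


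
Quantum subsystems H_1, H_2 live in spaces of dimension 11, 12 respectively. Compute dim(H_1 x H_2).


dim(H_1 x H_2) = 11 * 12
= 132

132


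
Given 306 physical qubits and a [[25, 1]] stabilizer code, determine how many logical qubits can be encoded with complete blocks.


Each code block uses 25 physical qubits for 1 logical qubit(s).
Number of complete blocks = floor(306 / 25) = 12
Logical qubits = 12 * 1
= 12

12


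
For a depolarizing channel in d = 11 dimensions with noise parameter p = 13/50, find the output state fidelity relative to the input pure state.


F = (1-p) + p/d
= (1 - 0.2600) + 0.2600/11
= 0.7400 + 0.0236
= 0.7636

0.7636


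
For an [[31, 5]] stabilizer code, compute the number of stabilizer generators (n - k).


For an [[n,k]] stabilizer code:
Number of stabilizer generators = n - k
= 31 - 5
= 26

26


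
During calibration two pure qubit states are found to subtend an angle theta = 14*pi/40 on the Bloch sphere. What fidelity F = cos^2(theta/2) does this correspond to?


For states separated by angle theta on Bloch sphere:
F = cos^2(theta/2)
theta = 14*pi/40 = 1.0996
theta/2 = 0.5498
cos(theta/2) = 0.8526
F = 0.7270

0.7270


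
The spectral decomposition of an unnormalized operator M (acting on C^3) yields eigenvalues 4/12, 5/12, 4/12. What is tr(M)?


tr(M) = sum of eigenvalues
= 4/12 + 5/12 + 4/12
= 13/12
= 1.0833

1.0833


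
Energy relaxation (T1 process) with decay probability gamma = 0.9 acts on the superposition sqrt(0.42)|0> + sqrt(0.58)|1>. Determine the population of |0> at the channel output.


For amplitude damping with parameter gamma on state sqrt(a)|0> + sqrt(b)|1>:
alpha^2 = 0.42, beta^2 = 0.58
P(|0>) = alpha^2 + gamma * beta^2
= 0.42 + 0.9 * 0.58
= 0.42 + 0.5220
= 0.9420

0.9420


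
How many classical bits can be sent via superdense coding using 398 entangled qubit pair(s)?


Superdense coding allows 2 classical bits per shared entangled pair.
398 pair(s) -> 2 * 398 = 796 classical bits

796


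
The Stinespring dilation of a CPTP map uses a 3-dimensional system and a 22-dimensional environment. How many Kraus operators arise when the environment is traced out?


Tracing out the environment in an orthonormal basis {|i>_E} gives Kraus operators K_i = <i|_E U |0>_E.
Number of Kraus operators = dim(H_env) = d_env
= 22

22


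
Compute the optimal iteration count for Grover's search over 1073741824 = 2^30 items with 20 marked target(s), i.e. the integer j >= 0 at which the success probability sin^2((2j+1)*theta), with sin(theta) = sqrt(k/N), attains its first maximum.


After j Grover iterations the success probability is P(j) = sin^2((2j+1)*theta), where sin(theta) = sqrt(k/N).
N = 2^30 = 1073741824, k = 20
sin(theta) = sqrt(k/N) = 0.0001364787584
theta = arcsin(sqrt(k/N)) = 0.0001364787588 rad
P(j) reaches its first maximum when (2j+1)*theta is as close as possible to pi/2, i.e. j = round(pi/(4*theta) - 1/2).
pi/(4*theta) - 1/2 = 5754.2282
(For comparison, the common estimate pi/4 * sqrt(N/k) = 5754.7282; the exact maximiser is used here.)
Optimal iterations = 5754

5754


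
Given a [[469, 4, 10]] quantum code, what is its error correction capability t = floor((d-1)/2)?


Code parameters: [[469, 4, 10]], distance d = 10.
Number of correctable errors = floor((d-1)/2)
= floor((10 - 1)/2)
= floor(9/2)
= 4

4


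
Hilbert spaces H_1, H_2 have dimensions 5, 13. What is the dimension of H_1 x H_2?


dim(H_1 x H_2) = 5 * 13
= 65

65


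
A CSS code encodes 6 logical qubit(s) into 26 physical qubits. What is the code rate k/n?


Code rate R = k/n
= 6/26
= 0.2308

0.2308


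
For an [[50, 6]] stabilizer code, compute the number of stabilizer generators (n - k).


For an [[n,k]] stabilizer code:
Number of stabilizer generators = n - k
= 50 - 6
= 44

44


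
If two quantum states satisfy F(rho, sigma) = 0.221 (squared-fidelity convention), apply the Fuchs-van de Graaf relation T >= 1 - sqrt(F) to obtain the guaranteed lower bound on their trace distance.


Fuchs-van de Graaf (squared-fidelity convention): 1 - sqrt(F) <= T <= sqrt(1 - F).
Lower bound: T >= 1 - sqrt(F)
sqrt(F) = sqrt(0.221) = 0.4701
T >= 1 - 0.4701
T >= 0.5299

0.5299


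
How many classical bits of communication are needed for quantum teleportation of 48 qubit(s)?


Quantum teleportation requires 2 classical bits per qubit teleported.
48 qubit(s) -> 2 * 48 = 96 classical bits

96


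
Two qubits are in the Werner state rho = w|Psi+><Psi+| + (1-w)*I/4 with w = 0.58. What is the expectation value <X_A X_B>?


|Psi+> = (|01> + |10>)/sqrt(2)
For the pure Bell state, <X_A X_B> = +1 (Bell-state Pauli correlator).
The maximally-mixed part I/4 has tr(I/4 * P tensor P) = 0 for any traceless Pauli P.
So <X_A X_B>_rho = w * (+1) + (1 - w) * 0
= 0.58 * (+1)
= 0.5800

0.5800


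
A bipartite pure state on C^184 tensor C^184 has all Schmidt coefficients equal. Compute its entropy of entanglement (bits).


For a maximally entangled state in d x d:
S = log2(d) = log2(184)
= 7.5236

7.5236


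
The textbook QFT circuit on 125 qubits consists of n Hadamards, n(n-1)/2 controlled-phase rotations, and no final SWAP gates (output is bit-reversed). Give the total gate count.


Hadamard gates: 125
Controlled rotations: n*(n-1)/2 = 125*124/2 = 7750
SWAP gates: 0 (omitted)
Total = 125 + 7750
= 7875

7875


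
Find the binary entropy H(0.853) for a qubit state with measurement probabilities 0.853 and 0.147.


S = -p*log2(p) - (1-p)*log2(1-p)
p = 0.8530, 1-p = 0.1470
= -0.8530 * log2(0.8530) - 0.1470 * log2(0.1470)
= -(-0.1957) - (-0.4066)
= 0.6023

0.6023


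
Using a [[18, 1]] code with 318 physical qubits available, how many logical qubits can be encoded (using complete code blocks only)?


Each code block uses 18 physical qubits for 1 logical qubit(s).
Number of complete blocks = floor(318 / 18) = 17
Logical qubits = 17 * 1
= 17

17


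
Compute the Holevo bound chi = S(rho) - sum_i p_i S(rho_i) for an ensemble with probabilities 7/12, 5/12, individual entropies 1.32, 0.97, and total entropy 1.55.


chi = S(rho) - sum_i p_i * S(rho_i)
Weighted entropy = 7/12 * 1.32 + 5/12 * 0.97
= 1.1742
chi = 1.55 - 1.1742
= 0.3758

0.3758


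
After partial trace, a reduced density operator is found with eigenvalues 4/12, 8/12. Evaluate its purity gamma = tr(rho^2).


tr(rho^2) = sum of eigenvalues squared
= (4/12)^2 + (8/12)^2
= (16 + 64) / 144
= 80/144
= 0.5556

0.5556


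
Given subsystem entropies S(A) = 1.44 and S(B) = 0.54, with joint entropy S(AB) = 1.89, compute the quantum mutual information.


I(A:B) = S(A) + S(B) - S(AB)
= 1.44 + 0.54 - 1.89
= 0.0900

0.0900


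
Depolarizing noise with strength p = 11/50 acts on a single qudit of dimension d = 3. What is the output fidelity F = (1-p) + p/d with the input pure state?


F = (1-p) + p/d
= (1 - 0.2200) + 0.2200/3
= 0.7800 + 0.0733
= 0.8533

0.8533


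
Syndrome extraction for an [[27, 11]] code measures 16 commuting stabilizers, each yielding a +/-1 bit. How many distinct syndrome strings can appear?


Each stabilizer generator gives a binary (+1 or -1) measurement outcome.
With 16 independent generators:
Total syndromes = 2^16
= 65536

65536


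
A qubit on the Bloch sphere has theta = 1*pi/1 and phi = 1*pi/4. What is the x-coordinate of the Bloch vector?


theta = 3.1416, phi = 0.7854
r_x = sin(theta)*cos(phi) = 0.0000 * 0.7071
r_x = 0.0000

0.0000


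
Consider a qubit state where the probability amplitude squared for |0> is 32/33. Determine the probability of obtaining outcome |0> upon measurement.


|alpha|^2 = 32/33 = 0.9697
|beta|^2 = 1 - 32/33 = 1/33 = 0.0303
P(|0>) = |alpha|^2 = 0.9697

0.9697


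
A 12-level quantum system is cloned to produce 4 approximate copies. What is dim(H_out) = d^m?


Output space = H^(tensor 4) where dim(H) = 12
dim = 12^4
= 144 (after 2 factors)
= 1728 (after 3 factors)
= 20736 (after 4 factors)
= 20736

20736


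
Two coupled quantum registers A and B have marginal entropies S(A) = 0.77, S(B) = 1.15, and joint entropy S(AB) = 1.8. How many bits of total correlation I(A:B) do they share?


I(A:B) = S(A) + S(B) - S(AB)
= 0.77 + 1.15 - 1.8
= 0.1200

0.1200


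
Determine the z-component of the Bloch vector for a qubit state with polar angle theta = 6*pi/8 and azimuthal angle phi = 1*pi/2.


theta = 2.3562, phi = 1.5708
r_z = cos(theta) = -0.7071

-0.7071


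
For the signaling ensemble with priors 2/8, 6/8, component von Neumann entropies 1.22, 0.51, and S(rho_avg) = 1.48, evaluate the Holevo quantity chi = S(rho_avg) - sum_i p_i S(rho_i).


chi = S(rho) - sum_i p_i * S(rho_i)
Weighted entropy = 2/8 * 1.22 + 6/8 * 0.51
= 0.6875
chi = 1.48 - 0.6875
= 0.7925

0.7925


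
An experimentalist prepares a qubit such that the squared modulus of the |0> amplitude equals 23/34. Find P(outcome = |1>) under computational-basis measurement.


|alpha|^2 = 23/34 = 0.6765
|beta|^2 = 1 - 23/34 = 11/34 = 0.3235
P(|1>) = |beta|^2 = 0.3235

0.3235


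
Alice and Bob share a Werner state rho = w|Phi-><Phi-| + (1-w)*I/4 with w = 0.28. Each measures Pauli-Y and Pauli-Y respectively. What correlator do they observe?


|Phi-> = (|00> - |11>)/sqrt(2)
For the pure Bell state, <Y_A Y_B> = +1 (Bell-state Pauli correlator).
The maximally-mixed part I/4 has tr(I/4 * P tensor P) = 0 for any traceless Pauli P.
So <Y_A Y_B>_rho = w * (+1) + (1 - w) * 0
= 0.28 * (+1)
= 0.2800

0.2800


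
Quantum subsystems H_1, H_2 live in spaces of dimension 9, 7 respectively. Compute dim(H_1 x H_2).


dim(H_1 x H_2) = 9 * 7
= 63

63


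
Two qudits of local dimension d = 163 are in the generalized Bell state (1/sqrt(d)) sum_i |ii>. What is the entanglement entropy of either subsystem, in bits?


For a maximally entangled state in d x d:
S = log2(d) = log2(163)
= 7.3487

7.3487


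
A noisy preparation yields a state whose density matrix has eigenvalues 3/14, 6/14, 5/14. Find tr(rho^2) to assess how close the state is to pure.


tr(rho^2) = sum of eigenvalues squared
= (3/14)^2 + (6/14)^2 + (5/14)^2
= (9 + 36 + 25) / 196
= 70/196
= 0.3571

0.3571


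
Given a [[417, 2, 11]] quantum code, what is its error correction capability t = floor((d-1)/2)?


Code parameters: [[417, 2, 11]], distance d = 11.
Number of correctable errors = floor((d-1)/2)
= floor((11 - 1)/2)
= floor(10/2)
= 5

5


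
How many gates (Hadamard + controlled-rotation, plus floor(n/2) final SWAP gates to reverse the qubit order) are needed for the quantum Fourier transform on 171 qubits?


Hadamard gates: 171
Controlled rotations: n*(n-1)/2 = 171*170/2 = 14535
SWAP gates: floor(n/2) = floor(171/2) = 85
Total = 171 + 14535 + 85
= 14791

14791


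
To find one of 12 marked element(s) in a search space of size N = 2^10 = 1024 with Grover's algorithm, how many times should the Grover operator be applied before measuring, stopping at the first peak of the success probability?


After j Grover iterations the success probability is P(j) = sin^2((2j+1)*theta), where sin(theta) = sqrt(k/N).
N = 2^10 = 1024, k = 12
sin(theta) = sqrt(k/N) = 0.1082531755
theta = arcsin(sqrt(k/N)) = 0.1084657303 rad
P(j) reaches its first maximum when (2j+1)*theta is as close as possible to pi/2, i.e. j = round(pi/(4*theta) - 1/2).
pi/(4*theta) - 1/2 = 6.7410
(For comparison, the common estimate pi/4 * sqrt(N/k) = 7.2552; the exact maximiser is used here.)
Optimal iterations = 7

7


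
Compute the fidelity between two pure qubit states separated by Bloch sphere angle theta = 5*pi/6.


For states separated by angle theta on Bloch sphere:
F = cos^2(theta/2)
theta = 5*pi/6 = 2.6180
theta/2 = 1.3090
cos(theta/2) = 0.2588
F = 0.0670

0.0670


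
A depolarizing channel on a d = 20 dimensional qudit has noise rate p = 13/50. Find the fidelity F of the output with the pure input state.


F = (1-p) + p/d
= (1 - 0.2600) + 0.2600/20
= 0.7400 + 0.0130
= 0.7530

0.7530


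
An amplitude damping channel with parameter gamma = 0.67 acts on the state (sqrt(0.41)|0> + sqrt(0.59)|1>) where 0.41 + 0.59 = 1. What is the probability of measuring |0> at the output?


For amplitude damping with parameter gamma on state sqrt(a)|0> + sqrt(b)|1>:
alpha^2 = 0.41, beta^2 = 0.59
P(|0>) = alpha^2 + gamma * beta^2
= 0.41 + 0.67 * 0.59
= 0.41 + 0.3953
= 0.8053

0.8053


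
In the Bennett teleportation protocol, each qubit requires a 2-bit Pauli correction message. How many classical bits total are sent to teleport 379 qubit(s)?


Quantum teleportation requires 2 classical bits per qubit teleported.
379 qubit(s) -> 2 * 379 = 758 classical bits

758


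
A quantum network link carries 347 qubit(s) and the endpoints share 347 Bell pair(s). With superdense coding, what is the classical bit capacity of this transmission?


Superdense coding allows 2 classical bits per shared entangled pair.
347 pair(s) -> 2 * 347 = 694 classical bits

694


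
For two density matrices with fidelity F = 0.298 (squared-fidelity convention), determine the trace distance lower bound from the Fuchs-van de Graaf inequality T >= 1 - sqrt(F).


Fuchs-van de Graaf (squared-fidelity convention): 1 - sqrt(F) <= T <= sqrt(1 - F).
Lower bound: T >= 1 - sqrt(F)
sqrt(F) = sqrt(0.298) = 0.5459
T >= 1 - 0.5459
T >= 0.4541

0.4541


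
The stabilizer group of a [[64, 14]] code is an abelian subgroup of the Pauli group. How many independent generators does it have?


For an [[n,k]] stabilizer code:
Number of stabilizer generators = n - k
= 64 - 14
= 50

50


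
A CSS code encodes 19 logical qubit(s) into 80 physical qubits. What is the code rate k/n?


Code rate R = k/n
= 19/80
= 0.2375

0.2375


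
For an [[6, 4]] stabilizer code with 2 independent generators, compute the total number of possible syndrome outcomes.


Each stabilizer generator gives a binary (+1 or -1) measurement outcome.
With 2 independent generators:
Total syndromes = 2^2
= 4

4


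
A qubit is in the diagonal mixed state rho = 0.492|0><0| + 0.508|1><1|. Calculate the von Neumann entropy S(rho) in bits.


S = -p*log2(p) - (1-p)*log2(1-p)
p = 0.4920, 1-p = 0.5080
= -0.4920 * log2(0.4920) - 0.5080 * log2(0.5080)
= -(-0.5034) - (-0.4964)
= 0.9998

0.9998


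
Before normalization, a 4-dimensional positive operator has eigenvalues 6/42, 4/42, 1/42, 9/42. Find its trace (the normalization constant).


tr(M) = sum of eigenvalues
= 6/42 + 4/42 + 1/42 + 9/42
= 20/42
= 0.4762

0.4762


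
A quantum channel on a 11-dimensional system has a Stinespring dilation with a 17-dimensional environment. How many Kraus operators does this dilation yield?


Tracing out the environment in an orthonormal basis {|i>_E} gives Kraus operators K_i = <i|_E U |0>_E.
Number of Kraus operators = dim(H_env) = d_env
= 17

17


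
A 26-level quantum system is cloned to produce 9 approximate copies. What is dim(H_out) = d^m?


Output space = H^(tensor 9) where dim(H) = 26
dim = 26^9
= 676 (after 2 factors)
= 17576 (after 3 factors)
= 456976 (after 4 factors)
= 11881376 (after 5 factors)
= 308915776 (after 6 factors)
= 8031810176 (after 7 factors)
= 208827064576 (after 8 factors)
= 5429503678976 (after 9 factors)
= 5429503678976

5429503678976


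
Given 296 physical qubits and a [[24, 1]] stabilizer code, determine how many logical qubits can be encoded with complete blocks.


Each code block uses 24 physical qubits for 1 logical qubit(s).
Number of complete blocks = floor(296 / 24) = 12
Logical qubits = 12 * 1
= 12

12


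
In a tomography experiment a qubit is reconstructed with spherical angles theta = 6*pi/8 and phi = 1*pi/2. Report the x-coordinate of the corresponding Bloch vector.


theta = 2.3562, phi = 1.5708
r_x = sin(theta)*cos(phi) = 0.7071 * 0.0000
r_x = 0.0000

0.0000


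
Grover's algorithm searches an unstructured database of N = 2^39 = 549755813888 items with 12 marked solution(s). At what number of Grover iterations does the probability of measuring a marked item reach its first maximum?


After j Grover iterations the success probability is P(j) = sin^2((2j+1)*theta), where sin(theta) = sqrt(k/N).
N = 2^39 = 549755813888, k = 12
sin(theta) = sqrt(k/N) = 4.672030912e-06
theta = arcsin(sqrt(k/N)) = 4.672030912e-06 rad
P(j) reaches its first maximum when (2j+1)*theta is as close as possible to pi/2, i.e. j = round(pi/(4*theta) - 1/2).
pi/(4*theta) - 1/2 = 168105.8713
(For comparison, the common estimate pi/4 * sqrt(N/k) = 168106.3713; the exact maximiser is used here.)
Optimal iterations = 168106

168106


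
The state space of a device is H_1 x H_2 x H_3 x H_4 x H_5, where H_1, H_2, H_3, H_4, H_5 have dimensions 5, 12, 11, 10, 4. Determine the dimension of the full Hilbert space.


dim(H_1 x H_2 x H_3 x H_4 x H_5) = 5 * 12 * 11 * 10 * 4
= 60 * 11 * 10 * 4
= 660 * 10 * 4
= 6600 * 4
= 26400

26400


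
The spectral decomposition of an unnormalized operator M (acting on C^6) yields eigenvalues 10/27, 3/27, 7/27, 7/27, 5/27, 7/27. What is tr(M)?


tr(M) = sum of eigenvalues
= 10/27 + 3/27 + 7/27 + 7/27 + 5/27 + 7/27
= 39/27
= 1.4444

1.4444


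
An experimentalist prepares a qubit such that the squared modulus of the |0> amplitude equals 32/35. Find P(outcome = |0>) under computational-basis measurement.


|alpha|^2 = 32/35 = 0.9143
|beta|^2 = 1 - 32/35 = 3/35 = 0.0857
P(|0>) = |alpha|^2 = 0.9143

0.9143


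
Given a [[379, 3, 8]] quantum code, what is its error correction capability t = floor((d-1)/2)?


Code parameters: [[379, 3, 8]], distance d = 8.
Number of correctable errors = floor((d-1)/2)
= floor((8 - 1)/2)
= floor(7/2)
= 3

3


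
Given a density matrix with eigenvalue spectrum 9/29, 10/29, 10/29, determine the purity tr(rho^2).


tr(rho^2) = sum of eigenvalues squared
= (9/29)^2 + (10/29)^2 + (10/29)^2
= (81 + 100 + 100) / 841
= 281/841
= 0.3341

0.3341


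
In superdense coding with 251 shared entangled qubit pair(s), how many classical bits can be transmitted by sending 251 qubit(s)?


Superdense coding allows 2 classical bits per shared entangled pair.
251 pair(s) -> 2 * 251 = 502 classical bits

502


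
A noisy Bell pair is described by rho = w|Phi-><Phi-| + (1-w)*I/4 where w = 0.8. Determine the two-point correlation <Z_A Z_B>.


|Phi-> = (|00> - |11>)/sqrt(2)
For the pure Bell state, <Z_A Z_B> = +1 (Bell-state Pauli correlator).
The maximally-mixed part I/4 has tr(I/4 * P tensor P) = 0 for any traceless Pauli P.
So <Z_A Z_B>_rho = w * (+1) + (1 - w) * 0
= 0.8 * (+1)
= 0.8000

0.8000


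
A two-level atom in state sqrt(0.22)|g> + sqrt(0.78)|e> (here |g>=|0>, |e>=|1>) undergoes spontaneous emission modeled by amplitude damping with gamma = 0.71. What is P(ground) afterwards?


For amplitude damping with parameter gamma on state sqrt(a)|0> + sqrt(b)|1>:
alpha^2 = 0.22, beta^2 = 0.78
P(|0>) = alpha^2 + gamma * beta^2
= 0.22 + 0.71 * 0.78
= 0.22 + 0.5538
= 0.7738

0.7738


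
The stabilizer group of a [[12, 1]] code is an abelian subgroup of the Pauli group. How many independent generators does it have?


For an [[n,k]] stabilizer code:
Number of stabilizer generators = n - k
= 12 - 1
= 11

11


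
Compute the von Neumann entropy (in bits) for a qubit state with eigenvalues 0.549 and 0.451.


S = -p*log2(p) - (1-p)*log2(1-p)
p = 0.5490, 1-p = 0.4510
= -0.5490 * log2(0.5490) - 0.4510 * log2(0.4510)
= -(-0.4750) - (-0.5181)
= 0.9931

0.9931


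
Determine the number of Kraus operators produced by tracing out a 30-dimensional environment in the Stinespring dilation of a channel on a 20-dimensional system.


Tracing out the environment in an orthonormal basis {|i>_E} gives Kraus operators K_i = <i|_E U |0>_E.
Number of Kraus operators = dim(H_env) = d_env
= 30

30


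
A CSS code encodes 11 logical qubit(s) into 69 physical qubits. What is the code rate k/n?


Code rate R = k/n
= 11/69
= 0.1594

0.1594


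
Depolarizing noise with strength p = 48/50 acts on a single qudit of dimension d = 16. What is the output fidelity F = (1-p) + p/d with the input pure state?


F = (1-p) + p/d
= (1 - 0.9600) + 0.9600/16
= 0.0400 + 0.0600
= 0.1000

0.1000


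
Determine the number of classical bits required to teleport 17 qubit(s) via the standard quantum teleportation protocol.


Quantum teleportation requires 2 classical bits per qubit teleported.
17 qubit(s) -> 2 * 17 = 34 classical bits

34


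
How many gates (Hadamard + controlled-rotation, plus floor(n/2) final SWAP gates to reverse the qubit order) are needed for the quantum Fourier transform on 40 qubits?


Hadamard gates: 40
Controlled rotations: n*(n-1)/2 = 40*39/2 = 780
SWAP gates: floor(n/2) = floor(40/2) = 20
Total = 40 + 780 + 20
= 840

840


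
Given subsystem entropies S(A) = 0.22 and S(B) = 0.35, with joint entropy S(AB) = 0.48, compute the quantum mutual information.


I(A:B) = S(A) + S(B) - S(AB)
= 0.22 + 0.35 - 0.48
= 0.0900

0.0900


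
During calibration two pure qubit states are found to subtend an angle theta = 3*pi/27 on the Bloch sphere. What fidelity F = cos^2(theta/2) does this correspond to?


For states separated by angle theta on Bloch sphere:
F = cos^2(theta/2)
theta = 3*pi/27 = 0.3491
theta/2 = 0.1745
cos(theta/2) = 0.9848
F = 0.9698

0.9698


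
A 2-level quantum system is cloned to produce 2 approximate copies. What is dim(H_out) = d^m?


Output space = H^(tensor 2) where dim(H) = 2
dim = 2^2
= 4

4


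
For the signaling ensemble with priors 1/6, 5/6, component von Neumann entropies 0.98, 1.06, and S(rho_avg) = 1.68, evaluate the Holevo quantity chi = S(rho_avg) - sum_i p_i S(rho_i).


chi = S(rho) - sum_i p_i * S(rho_i)
Weighted entropy = 1/6 * 0.98 + 5/6 * 1.06
= 1.0467
chi = 1.68 - 1.0467
= 0.6333

0.6333


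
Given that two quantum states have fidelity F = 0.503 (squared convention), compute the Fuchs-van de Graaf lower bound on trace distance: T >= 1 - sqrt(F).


Fuchs-van de Graaf (squared-fidelity convention): 1 - sqrt(F) <= T <= sqrt(1 - F).
Lower bound: T >= 1 - sqrt(F)
sqrt(F) = sqrt(0.503) = 0.7092
T >= 1 - 0.7092
T >= 0.2908

0.2908


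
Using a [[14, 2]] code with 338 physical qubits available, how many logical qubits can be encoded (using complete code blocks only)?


Each code block uses 14 physical qubits for 2 logical qubit(s).
Number of complete blocks = floor(338 / 14) = 24
Logical qubits = 24 * 2
= 48

48


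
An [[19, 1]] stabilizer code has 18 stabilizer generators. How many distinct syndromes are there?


Each stabilizer generator gives a binary (+1 or -1) measurement outcome.
With 18 independent generators:
Total syndromes = 2^18
= 262144

262144


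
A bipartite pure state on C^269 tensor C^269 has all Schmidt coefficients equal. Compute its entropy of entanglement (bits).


For a maximally entangled state in d x d:
S = log2(d) = log2(269)
= 8.0715

8.0715


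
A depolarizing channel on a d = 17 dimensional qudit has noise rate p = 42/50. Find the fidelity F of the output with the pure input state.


F = (1-p) + p/d
= (1 - 0.8400) + 0.8400/17
= 0.1600 + 0.0494
= 0.2094

0.2094


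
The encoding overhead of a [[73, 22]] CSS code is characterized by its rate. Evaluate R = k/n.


Code rate R = k/n
= 22/73
= 0.3014

0.3014
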